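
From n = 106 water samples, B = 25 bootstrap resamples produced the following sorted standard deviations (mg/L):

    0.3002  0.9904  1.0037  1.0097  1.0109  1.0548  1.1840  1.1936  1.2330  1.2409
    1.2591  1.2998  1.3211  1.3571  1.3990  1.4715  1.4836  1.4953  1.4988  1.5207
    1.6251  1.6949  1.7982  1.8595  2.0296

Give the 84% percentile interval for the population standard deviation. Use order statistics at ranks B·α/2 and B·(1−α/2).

(0.9904, 1.7982)

α = 0.16; lower rank = 25 × 0.080 = 2; upper rank = 25 × 0.920 = 23.
The 2nd smallest replicate is 0.9904; the 23rd is 1.7982.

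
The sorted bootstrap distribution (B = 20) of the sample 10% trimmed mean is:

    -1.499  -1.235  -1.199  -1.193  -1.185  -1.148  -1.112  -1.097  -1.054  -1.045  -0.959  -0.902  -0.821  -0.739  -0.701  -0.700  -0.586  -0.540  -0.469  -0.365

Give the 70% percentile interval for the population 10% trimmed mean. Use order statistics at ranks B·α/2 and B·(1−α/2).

(-1.199, -0.586)

α = 0.30; lower rank = 20 × 0.150 = 3; upper rank = 20 × 0.850 = 17.
The 3rd smallest replicate is -1.199; the 17th is -0.586.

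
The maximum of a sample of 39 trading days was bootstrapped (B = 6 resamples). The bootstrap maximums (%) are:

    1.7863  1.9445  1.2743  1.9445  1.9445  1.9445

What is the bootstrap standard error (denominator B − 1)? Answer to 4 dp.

Bootstrap SE is the standard deviation of the 6 replicate maximums.
Mean of replicates: (1.7863 + 1.9445 + 1.2743 + 1.9445 + 1.9445 + 1.9445) / 6 = 10.83860 / 6 = 1.80643
Sum of squared deviations: (−0.02013)² + (+0.13807)² + (−0.53213)² + (+0.13807)² + (+0.13807)² + (+0.13807)² = 0.35982
Variance = 0.35982 / 5 = 0.07196
SE* = √0.07196

SE* = 0.2683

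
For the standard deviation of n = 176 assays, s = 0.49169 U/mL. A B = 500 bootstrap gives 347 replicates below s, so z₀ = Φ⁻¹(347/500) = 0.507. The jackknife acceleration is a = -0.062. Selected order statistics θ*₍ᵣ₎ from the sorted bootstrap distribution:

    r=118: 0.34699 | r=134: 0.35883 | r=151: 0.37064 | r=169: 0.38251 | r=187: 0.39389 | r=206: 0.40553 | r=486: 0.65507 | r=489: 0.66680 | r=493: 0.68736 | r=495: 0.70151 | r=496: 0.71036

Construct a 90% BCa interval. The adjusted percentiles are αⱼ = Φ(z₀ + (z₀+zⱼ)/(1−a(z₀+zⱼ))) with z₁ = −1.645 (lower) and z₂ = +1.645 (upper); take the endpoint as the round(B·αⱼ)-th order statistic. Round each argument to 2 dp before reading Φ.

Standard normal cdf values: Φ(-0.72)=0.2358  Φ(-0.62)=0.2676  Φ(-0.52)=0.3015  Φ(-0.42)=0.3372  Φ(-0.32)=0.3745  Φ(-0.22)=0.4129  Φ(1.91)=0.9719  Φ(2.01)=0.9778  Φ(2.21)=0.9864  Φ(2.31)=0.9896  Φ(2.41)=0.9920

Lower: z₀ + z₁ = 0.507 + (-1.645) = -1.138; 1 − a(z₀+z₁) = 1 − (-0.062)(-1.138) = 0.9294; argument = 0.507 + (-1.138)/0.9294 = -0.7174 → -0.72.
α₁ = Φ(-0.72) = 0.2358; rank = round(500 × 0.2358) = 118; θ*₍118₎ = 0.34699.
Upper: z₀ + z₂ = 2.152; 1 − a(z₀+z₂) = 1.1334; argument = 2.4057 → 2.41; α₂ = 0.9920; rank = 496; θ*₍496₎ = 0.71036.

(0.34699, 0.71036)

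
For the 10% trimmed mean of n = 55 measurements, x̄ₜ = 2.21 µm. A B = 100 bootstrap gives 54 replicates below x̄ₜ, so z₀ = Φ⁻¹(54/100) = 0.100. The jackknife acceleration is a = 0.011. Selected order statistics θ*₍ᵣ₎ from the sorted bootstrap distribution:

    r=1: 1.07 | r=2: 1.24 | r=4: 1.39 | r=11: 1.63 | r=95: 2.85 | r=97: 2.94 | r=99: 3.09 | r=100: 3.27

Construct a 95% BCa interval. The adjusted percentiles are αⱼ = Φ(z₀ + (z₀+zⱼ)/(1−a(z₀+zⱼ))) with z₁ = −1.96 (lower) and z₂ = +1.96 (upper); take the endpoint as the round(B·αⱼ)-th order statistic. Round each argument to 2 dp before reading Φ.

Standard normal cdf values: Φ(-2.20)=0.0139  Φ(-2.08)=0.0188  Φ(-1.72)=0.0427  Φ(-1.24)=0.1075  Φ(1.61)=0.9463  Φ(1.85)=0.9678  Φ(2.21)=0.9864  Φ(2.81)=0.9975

Lower: z₀ + z₁ = 0.100 + (-1.960) = -1.860; 1 − a(z₀+z₁) = 1 − (0.011)(-1.860) = 1.0205; argument = 0.100 + (-1.860)/1.0205 = -1.7227 → -1.72.
α₁ = Φ(-1.72) = 0.0427; rank = round(100 × 0.0427) = 4; θ*₍4₎ = 1.39.
Upper: z₀ + z₂ = 2.060; 1 − a(z₀+z₂) = 0.9773; argument = 2.2078 → 2.21; α₂ = 0.9864; rank = 99; θ*₍99₎ = 3.09.

(1.39, 3.09)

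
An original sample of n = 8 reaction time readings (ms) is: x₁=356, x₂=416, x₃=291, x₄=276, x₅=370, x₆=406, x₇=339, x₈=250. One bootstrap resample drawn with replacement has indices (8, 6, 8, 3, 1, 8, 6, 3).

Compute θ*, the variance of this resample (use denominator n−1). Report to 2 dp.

θ* = 4574.29

Resample values: 250, 406, 250, 291, 356, 250, 406, 291.
Mean = 312.5000; sum of squared deviations = 32020.0000
s² = 32020.0000 / 7 = 4574.2857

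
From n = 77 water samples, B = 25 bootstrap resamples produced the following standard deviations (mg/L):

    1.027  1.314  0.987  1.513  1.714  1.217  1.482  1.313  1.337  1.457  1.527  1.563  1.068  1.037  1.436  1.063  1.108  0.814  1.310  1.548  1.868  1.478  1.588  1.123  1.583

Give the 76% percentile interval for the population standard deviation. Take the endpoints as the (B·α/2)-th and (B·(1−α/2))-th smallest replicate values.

(1.027, 1.583)

Sorted replicates: 0.814, 0.987, 1.027, 1.037, 1.063, 1.068, 1.108, 1.123, 1.217, 1.310, 1.313, 1.314, 1.337, 1.436, 1.457, 1.478, 1.482, 1.513, 1.527, 1.548, 1.563, 1.583, 1.588, 1.714, 1.868
α = 0.24; lower rank = 25 × 0.120 = 3; upper rank = 25 × 0.880 = 22.
The 3rd smallest replicate is 1.027; the 22nd is 1.583.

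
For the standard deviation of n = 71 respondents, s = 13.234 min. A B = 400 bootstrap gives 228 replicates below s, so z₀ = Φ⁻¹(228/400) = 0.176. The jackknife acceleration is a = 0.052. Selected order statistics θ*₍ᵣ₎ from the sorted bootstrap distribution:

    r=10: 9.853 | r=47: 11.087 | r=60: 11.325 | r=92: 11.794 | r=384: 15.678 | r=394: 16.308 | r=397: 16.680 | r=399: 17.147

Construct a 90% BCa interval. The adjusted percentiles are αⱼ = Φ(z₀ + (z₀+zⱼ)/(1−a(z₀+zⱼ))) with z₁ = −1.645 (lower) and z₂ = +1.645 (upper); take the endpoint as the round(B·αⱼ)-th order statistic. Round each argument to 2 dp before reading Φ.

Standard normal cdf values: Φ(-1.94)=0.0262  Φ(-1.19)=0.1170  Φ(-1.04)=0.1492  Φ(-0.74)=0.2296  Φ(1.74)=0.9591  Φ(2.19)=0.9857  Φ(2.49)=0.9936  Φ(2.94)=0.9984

(11.087, 16.308)

Lower: z₀ + z₁ = 0.176 + (-1.645) = -1.469; 1 − a(z₀+z₁) = 1 − (0.052)(-1.469) = 1.0764; argument = 0.176 + (-1.469)/1.0764 = -1.1887 → -1.19.
α₁ = Φ(-1.19) = 0.1170; rank = round(400 × 0.1170) = 47; θ*₍47₎ = 11.087.
Upper: z₀ + z₂ = 1.821; 1 − a(z₀+z₂) = 0.9053; argument = 2.1875 → 2.19; α₂ = 0.9857; rank = 394; θ*₍394₎ = 16.308.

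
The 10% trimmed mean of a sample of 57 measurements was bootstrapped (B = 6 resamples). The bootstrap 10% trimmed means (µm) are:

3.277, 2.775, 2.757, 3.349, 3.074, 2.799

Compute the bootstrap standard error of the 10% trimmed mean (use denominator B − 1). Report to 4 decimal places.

SE* = 0.2661

Bootstrap SE is the standard deviation of the 6 replicate 10% trimmed means.
Mean of replicates: (3.277 + 2.775 + 2.757 + 3.349 + 3.074 + 2.799) / 6 = 18.031000 / 6 = 3.005167
Sum of squared deviations: (+0.271833)² + (−0.230167)² + (−0.248167)² + (+0.343833)² + (+0.068833)² + (−0.206167)² = 0.353921
Variance = 0.353921 / 5 = 0.070784
SE* = √0.070784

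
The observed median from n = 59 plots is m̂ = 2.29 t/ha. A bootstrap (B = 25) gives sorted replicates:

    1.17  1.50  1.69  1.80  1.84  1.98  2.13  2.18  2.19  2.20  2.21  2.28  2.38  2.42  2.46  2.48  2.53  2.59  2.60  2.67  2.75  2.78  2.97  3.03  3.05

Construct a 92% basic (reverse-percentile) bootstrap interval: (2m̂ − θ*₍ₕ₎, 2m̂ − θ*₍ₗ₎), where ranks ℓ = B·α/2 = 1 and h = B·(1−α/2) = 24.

(1.55, 3.41)

Percentile endpoints at ranks 1 and 24: θ*₍1₎ = 1.17, θ*₍24₎ = 3.03.
Basic interval reflects these around m̂:
  lower = 2 × 2.29 − 3.03 = 1.55
  upper = 2 × 2.29 − 1.17 = 3.41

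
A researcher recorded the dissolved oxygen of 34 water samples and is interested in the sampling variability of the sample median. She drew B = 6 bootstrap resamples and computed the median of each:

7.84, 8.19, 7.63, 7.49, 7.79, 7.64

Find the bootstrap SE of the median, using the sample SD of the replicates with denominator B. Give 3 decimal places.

SE* = 0.222

Bootstrap SE is the standard deviation of the 6 replicate medians.
Mean of replicates: (7.84 + 8.19 + 7.63 + 7.49 + 7.79 + 7.64) / 6 = 46.5800 / 6 = 7.7633
Sum of squared deviations: (+0.0767)² + (+0.4267)² + (−0.1333)² + (−0.2733)² + (+0.0267)² + (−0.1233)² = 0.2963
Variance = 0.2963 / 6 = 0.0494
SE* = √0.0494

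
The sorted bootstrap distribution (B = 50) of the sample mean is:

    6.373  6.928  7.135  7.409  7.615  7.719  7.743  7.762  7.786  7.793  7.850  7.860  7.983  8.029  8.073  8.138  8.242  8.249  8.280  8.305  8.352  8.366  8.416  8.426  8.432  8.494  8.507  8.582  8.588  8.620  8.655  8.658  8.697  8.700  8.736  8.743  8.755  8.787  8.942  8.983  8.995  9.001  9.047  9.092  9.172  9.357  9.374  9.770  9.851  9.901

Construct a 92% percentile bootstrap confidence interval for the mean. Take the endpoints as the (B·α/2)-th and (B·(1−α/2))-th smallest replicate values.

(6.928, 9.770)

α = 0.08; lower rank = 50 × 0.040 = 2; upper rank = 50 × 0.960 = 48.
The 2nd smallest replicate is 6.928; the 48th is 9.770.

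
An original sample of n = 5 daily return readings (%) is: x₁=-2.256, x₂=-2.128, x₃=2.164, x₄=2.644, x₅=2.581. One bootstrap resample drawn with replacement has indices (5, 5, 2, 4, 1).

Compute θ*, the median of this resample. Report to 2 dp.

Resample values: 2.581, 2.581, -2.128, 2.644, -2.256.
Sorted: -2.256, -2.128, 2.581, 2.581, 2.644
Median = middle value = 2.58

θ* = 2.58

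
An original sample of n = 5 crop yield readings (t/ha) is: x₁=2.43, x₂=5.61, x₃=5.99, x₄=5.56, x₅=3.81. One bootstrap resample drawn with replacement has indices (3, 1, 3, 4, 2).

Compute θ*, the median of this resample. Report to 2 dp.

θ* = 5.61

Resample values: 5.99, 2.43, 5.99, 5.56, 5.61.
Sorted: 2.43, 5.56, 5.61, 5.99, 5.99
Median = middle value = 5.61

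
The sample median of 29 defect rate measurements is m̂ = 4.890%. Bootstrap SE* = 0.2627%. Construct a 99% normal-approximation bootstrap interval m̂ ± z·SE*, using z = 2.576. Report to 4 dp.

Margin = 2.576 × 0.2627 = 0.67672
Interval: 4.890 ± 0.67672

(4.2133, 5.5667)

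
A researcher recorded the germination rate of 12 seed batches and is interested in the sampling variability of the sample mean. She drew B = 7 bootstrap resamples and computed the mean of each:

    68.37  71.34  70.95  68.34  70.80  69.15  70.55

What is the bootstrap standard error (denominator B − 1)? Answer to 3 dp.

Bootstrap SE is the standard deviation of the 7 replicate means.
Mean of replicates: (68.37 + 71.34 + 70.95 + 68.34 + 70.80 + 69.15 + 70.55) / 7 = 489.5000 / 7 = 69.9286
Sum of squared deviations: (−1.5586)² + (+1.4114)² + (+1.0214)² + (−1.5886)² + (+0.8714)² + (−0.7786)² + (+0.6214)² = 9.7399
Variance = 9.7399 / 6 = 1.6233
SE* = √1.6233

SE* = 1.274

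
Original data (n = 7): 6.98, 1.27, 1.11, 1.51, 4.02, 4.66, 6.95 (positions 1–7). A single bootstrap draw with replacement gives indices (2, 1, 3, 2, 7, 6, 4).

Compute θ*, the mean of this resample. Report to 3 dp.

Resample values: 1.27, 6.98, 1.11, 1.27, 6.95, 4.66, 1.51.
Mean = (1.27 + 6.98 + 1.11 + 1.27 + 6.95 + 4.66 + 1.51) / 7 = 23.750 / 7 = 3.393

θ* = 3.393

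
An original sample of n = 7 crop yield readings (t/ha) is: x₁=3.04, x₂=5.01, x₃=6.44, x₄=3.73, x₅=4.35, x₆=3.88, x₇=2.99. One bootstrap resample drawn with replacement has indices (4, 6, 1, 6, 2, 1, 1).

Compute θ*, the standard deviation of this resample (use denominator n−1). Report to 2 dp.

Resample values: 3.73, 3.88, 3.04, 3.88, 5.01, 3.04, 3.04.
Mean = 3.6600; sum of squared deviations = 3.0774
s² = 3.0774 / 6 = 0.5129
s = √0.5129 = 0.72

θ* = 0.72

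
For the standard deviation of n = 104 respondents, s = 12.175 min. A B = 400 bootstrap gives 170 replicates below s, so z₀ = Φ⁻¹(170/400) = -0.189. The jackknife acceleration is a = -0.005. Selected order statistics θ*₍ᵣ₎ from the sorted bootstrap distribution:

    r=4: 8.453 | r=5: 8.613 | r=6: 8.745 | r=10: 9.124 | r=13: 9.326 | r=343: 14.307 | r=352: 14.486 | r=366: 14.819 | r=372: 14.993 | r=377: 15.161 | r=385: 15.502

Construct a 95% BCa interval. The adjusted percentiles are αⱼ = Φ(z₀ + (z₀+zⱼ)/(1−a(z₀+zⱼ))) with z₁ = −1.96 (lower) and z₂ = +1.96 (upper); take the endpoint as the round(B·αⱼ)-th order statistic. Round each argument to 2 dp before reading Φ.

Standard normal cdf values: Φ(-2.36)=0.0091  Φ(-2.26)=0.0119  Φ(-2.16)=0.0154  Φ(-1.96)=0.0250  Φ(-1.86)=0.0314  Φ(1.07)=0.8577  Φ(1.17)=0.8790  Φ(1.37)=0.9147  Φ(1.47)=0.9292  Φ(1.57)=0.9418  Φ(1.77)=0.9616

(8.453, 15.161)

Lower: z₀ + z₁ = -0.189 + (-1.960) = -2.149; 1 − a(z₀+z₁) = 1 − (-0.005)(-2.149) = 0.9893; argument = -0.189 + (-2.149)/0.9893 = -2.3613 → -2.36.
α₁ = Φ(-2.36) = 0.0091; rank = round(400 × 0.0091) = 4; θ*₍4₎ = 8.453.
Upper: z₀ + z₂ = 1.771; 1 − a(z₀+z₂) = 1.0089; argument = 1.5665 → 1.57; α₂ = 0.9418; rank = 377; θ*₍377₎ = 15.161.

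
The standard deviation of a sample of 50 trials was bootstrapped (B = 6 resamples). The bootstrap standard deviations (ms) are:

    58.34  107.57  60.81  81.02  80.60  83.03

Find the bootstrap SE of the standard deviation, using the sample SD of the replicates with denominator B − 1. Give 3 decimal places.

SE* = 17.864

Bootstrap SE is the standard deviation of the 6 replicate standard deviations.
Mean of replicates: (58.34 + 107.57 + 60.81 + 81.02 + 80.60 + 83.03) / 6 = 471.3700 / 6 = 78.5617
Sum of squared deviations: (−20.2217)² + (+29.0083)² + (−17.7517)² + (+2.4583)² + (+2.0383)² + (+4.4683)² = 1595.6851
Variance = 1595.6851 / 5 = 319.1370
SE* = √319.1370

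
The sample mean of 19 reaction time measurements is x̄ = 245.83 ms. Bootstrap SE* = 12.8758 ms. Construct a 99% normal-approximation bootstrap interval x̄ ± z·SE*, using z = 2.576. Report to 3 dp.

(212.662, 278.998)

Margin = 2.576 × 12.8758 = 33.1681
Interval: 245.83 ± 33.1681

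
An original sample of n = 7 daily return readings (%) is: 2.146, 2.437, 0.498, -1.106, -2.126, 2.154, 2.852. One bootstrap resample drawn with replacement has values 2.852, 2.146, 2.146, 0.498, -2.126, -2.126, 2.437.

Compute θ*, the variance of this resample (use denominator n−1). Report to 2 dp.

Mean = 0.8324; sum of squared deviations = 27.7207
s² = 27.7207 / 6 = 4.6201

θ* = 4.62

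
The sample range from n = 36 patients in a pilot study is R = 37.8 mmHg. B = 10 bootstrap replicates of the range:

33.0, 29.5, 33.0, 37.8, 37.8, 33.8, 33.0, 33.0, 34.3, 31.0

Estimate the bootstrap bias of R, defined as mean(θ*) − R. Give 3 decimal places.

mean(θ*) = (33.0 + 29.5 + 33.0 + 37.8 + 37.8 + 33.8 + 33.0 + 33.0 + 34.3 + 31.0) / 10 = 33.6200
bias = 33.6200 − 37.8

bias = −4.180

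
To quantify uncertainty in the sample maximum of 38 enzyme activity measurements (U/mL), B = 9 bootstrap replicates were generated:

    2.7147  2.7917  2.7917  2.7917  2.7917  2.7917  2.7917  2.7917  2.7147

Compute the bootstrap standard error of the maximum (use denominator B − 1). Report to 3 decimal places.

SE* = 0.034

Bootstrap SE is the standard deviation of the 9 replicate maximums.
Mean of replicates: (2.7147 + 2.7917 + 2.7917 + 2.7917 + 2.7917 + 2.7917 + 2.7917 + 2.7917 + 2.7147) / 9 = 24.97130 / 9 = 2.77459
Sum of squared deviations: (−0.05989)² + (+0.01711)² + (+0.01711)² + (+0.01711)² + (+0.01711)² + (+0.01711)² + (+0.01711)² + (+0.01711)² + (−0.05989)² = 0.00922
Variance = 0.00922 / 8 = 0.00115
SE* = √0.00115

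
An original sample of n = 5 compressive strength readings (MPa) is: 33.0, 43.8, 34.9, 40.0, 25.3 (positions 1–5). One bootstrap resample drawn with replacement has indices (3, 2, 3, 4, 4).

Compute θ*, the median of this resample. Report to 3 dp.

θ* = 40.000

Resample values: 34.9, 43.8, 34.9, 40.0, 40.0.
Sorted: 34.9, 34.9, 40.0, 40.0, 43.8
Median = middle value = 40.000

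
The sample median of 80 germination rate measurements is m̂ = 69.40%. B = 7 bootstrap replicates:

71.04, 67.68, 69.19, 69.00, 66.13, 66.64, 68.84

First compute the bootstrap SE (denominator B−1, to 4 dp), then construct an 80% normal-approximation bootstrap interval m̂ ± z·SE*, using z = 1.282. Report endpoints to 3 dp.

Mean of replicates = 68.3600; sum of squared deviations = 16.9050; SE* = √(16.9050/6) = 1.6785
Margin = 1.282 × 1.6785 = 2.1518
Interval: 69.40 ± 2.1518

(67.248, 71.552)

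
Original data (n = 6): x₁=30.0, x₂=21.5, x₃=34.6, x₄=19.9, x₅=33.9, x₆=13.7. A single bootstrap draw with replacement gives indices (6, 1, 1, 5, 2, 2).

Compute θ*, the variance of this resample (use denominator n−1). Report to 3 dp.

Resample values: 13.7, 30.0, 30.0, 33.9, 21.5, 21.5.
Mean = 25.1000; sum of squared deviations = 281.3400
s² = 281.3400 / 5 = 56.2680

θ* = 56.268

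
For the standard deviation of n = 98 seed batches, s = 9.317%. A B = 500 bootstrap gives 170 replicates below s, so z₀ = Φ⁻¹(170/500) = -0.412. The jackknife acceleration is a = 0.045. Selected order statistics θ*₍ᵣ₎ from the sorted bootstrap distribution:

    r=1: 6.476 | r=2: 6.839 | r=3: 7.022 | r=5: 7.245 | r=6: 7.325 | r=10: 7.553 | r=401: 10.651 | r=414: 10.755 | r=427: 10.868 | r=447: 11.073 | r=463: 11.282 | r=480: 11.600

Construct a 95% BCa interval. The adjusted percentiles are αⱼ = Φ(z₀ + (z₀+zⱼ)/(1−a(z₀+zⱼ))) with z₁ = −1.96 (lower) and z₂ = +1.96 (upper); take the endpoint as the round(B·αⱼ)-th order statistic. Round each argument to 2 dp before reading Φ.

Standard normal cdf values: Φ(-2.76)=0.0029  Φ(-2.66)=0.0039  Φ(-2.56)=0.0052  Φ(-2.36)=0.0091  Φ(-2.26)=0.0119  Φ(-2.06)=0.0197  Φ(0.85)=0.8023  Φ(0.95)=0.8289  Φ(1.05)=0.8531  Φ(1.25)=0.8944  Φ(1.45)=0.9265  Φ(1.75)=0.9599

(7.022, 11.073)

Lower: z₀ + z₁ = -0.412 + (-1.960) = -2.372; 1 − a(z₀+z₁) = 1 − (0.045)(-2.372) = 1.1067; argument = -0.412 + (-2.372)/1.1067 = -2.5552 → -2.56.
α₁ = Φ(-2.56) = 0.0052; rank = round(500 × 0.0052) = 3; θ*₍3₎ = 7.022.
Upper: z₀ + z₂ = 1.548; 1 − a(z₀+z₂) = 0.9303; argument = 1.2519 → 1.25; α₂ = 0.8944; rank = 447; θ*₍447₎ = 11.073.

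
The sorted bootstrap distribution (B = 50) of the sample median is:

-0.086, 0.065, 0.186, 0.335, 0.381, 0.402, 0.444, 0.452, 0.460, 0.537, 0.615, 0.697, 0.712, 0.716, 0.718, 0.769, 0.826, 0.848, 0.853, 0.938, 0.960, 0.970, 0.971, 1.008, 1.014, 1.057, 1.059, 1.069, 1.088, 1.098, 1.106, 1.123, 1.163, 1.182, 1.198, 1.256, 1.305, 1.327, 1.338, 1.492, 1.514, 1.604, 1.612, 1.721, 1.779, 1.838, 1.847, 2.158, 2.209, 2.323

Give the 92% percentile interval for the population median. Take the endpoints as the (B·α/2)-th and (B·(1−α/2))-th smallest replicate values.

α = 0.08; lower rank = 50 × 0.040 = 2; upper rank = 50 × 0.960 = 48.
The 2nd smallest replicate is 0.065; the 48th is 2.158.

(0.065, 2.158)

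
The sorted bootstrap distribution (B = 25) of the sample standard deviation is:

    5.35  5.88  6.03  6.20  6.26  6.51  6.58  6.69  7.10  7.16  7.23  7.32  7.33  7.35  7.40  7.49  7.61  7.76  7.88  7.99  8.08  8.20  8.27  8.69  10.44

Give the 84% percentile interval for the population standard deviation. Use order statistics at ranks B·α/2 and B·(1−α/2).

α = 0.16; lower rank = 25 × 0.080 = 2; upper rank = 25 × 0.920 = 23.
The 2nd smallest replicate is 5.88; the 23rd is 8.27.

(5.88, 8.27)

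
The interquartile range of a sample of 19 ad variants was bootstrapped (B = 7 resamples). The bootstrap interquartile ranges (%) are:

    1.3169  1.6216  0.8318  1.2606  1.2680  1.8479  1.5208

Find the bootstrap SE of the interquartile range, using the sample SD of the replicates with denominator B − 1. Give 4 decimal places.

SE* = 0.3236

Bootstrap SE is the standard deviation of the 7 replicate interquartile ranges.
Mean of replicates: (1.3169 + 1.6216 + 0.8318 + 1.2606 + 1.2680 + 1.8479 + 1.5208) / 7 = 9.66760 / 7 = 1.38109
Sum of squared deviations: (−0.06419)² + (+0.24051)² + (−0.54929)² + (−0.12049)² + (−0.11309)² + (+0.46681)² + (+0.13971)² = 0.62842
Variance = 0.62842 / 6 = 0.10474
SE* = √0.10474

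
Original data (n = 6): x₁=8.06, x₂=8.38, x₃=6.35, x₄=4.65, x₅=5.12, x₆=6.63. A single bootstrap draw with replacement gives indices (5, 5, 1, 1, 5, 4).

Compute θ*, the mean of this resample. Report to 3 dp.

θ* = 6.022

Resample values: 5.12, 5.12, 8.06, 8.06, 5.12, 4.65.
Mean = (5.12 + 5.12 + 8.06 + 8.06 + 5.12 + 4.65) / 6 = 36.130 / 6 = 6.022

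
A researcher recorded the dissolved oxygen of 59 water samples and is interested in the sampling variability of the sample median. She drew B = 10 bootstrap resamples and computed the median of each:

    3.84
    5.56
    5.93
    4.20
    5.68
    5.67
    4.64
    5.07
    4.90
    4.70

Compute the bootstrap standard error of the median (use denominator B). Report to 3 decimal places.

Bootstrap SE is the standard deviation of the 10 replicate medians.
Mean of replicates: (3.84 + 5.56 + 5.93 + 4.20 + 5.68 + 5.67 + 4.64 + 5.07 + 4.90 + 4.70) / 10 = 50.1900 / 10 = 5.0190
Sum of squared deviations: (−1.1790)² + (+0.5410)² + (+0.9110)² + (−0.8190)² + (+0.6610)² + (+0.6510)² + (−0.3790)² + (+0.0510)² + (−0.1190)² + (−0.3190)² = 4.3063
Variance = 4.3063 / 10 = 0.4306
SE* = √0.4306

SE* = 0.656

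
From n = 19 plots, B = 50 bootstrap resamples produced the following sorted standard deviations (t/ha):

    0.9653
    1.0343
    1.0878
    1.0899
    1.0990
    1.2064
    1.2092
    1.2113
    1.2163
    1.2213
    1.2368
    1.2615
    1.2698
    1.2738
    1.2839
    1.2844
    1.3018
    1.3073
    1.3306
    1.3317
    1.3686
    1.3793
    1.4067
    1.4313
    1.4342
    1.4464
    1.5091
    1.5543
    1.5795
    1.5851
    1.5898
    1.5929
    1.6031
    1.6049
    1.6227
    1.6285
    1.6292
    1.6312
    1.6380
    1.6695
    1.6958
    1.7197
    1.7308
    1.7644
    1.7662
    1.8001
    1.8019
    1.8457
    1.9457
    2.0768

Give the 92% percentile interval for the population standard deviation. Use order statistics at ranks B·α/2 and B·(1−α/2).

(1.0343, 1.8457)

α = 0.08; lower rank = 50 × 0.040 = 2; upper rank = 50 × 0.960 = 48.
The 2nd smallest replicate is 1.0343; the 48th is 1.8457.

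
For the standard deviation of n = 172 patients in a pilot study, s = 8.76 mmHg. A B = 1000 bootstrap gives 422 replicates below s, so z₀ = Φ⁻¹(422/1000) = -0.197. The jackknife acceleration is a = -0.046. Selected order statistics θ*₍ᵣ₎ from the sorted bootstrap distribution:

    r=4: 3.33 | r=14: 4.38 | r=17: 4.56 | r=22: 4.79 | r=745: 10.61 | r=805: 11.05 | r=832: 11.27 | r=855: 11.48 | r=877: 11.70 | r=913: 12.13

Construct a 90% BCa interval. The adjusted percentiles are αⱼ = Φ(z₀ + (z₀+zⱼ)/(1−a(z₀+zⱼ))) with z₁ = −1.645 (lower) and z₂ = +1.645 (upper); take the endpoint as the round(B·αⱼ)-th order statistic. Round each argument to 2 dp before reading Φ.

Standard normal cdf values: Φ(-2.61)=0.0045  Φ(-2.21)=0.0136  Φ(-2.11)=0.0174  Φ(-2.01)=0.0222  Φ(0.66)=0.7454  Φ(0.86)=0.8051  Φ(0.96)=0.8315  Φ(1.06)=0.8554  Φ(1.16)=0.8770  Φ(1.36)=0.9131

Lower: z₀ + z₁ = -0.197 + (-1.645) = -1.842; 1 − a(z₀+z₁) = 1 − (-0.046)(-1.842) = 0.9153; argument = -0.197 + (-1.842)/0.9153 = -2.2095 → -2.21.
α₁ = Φ(-2.21) = 0.0136; rank = round(1000 × 0.0136) = 14; θ*₍14₎ = 4.38.
Upper: z₀ + z₂ = 1.448; 1 − a(z₀+z₂) = 1.0666; argument = 1.1606 → 1.16; α₂ = 0.8770; rank = 877; θ*₍877₎ = 11.70.

(4.38, 11.70)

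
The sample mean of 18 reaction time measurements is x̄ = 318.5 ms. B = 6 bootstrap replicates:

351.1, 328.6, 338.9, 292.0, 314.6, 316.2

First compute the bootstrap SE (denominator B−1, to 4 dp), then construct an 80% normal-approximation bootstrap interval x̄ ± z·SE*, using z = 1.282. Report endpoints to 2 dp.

(291.92, 345.08)

Mean of replicates = 323.5667; sum of squared deviations = 2149.6533; SE* = √(2149.6533/5) = 20.7348
Margin = 1.282 × 20.7348 = 26.582
Interval: 318.5 ± 26.582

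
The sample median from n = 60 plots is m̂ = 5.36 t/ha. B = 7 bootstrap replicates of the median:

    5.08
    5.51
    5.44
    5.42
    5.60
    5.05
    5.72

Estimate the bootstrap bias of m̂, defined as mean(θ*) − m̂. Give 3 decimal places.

mean(θ*) = (5.08 + 5.51 + 5.44 + 5.42 + 5.60 + 5.05 + 5.72) / 7 = 5.4029
bias = 5.4029 − 5.36

bias = +0.043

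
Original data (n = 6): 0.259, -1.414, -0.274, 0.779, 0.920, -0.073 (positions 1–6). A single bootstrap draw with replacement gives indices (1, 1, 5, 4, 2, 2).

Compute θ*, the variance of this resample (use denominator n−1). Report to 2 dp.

θ* = 1.10

Resample values: 0.259, 0.259, 0.920, 0.779, -1.414, -1.414.
Mean = -0.1018; sum of squared deviations = 5.5240
s² = 5.5240 / 5 = 1.1048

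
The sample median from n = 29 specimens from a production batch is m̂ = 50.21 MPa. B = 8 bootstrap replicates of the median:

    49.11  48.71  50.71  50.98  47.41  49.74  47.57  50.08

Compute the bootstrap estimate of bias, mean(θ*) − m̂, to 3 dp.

mean(θ*) = (49.11 + 48.71 + 50.71 + 50.98 + 47.41 + 49.74 + 47.57 + 50.08) / 8 = 49.2888
bias = 49.2888 − 50.21

bias = −0.921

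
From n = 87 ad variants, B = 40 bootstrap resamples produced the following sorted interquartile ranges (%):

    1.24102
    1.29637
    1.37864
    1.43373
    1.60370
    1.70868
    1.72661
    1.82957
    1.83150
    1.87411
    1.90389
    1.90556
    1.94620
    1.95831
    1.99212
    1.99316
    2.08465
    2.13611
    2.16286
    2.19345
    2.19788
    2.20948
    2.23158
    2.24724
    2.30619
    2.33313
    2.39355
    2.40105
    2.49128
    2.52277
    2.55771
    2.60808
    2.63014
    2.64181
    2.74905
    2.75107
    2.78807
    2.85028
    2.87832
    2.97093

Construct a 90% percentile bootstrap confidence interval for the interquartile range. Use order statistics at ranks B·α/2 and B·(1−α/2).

(1.29637, 2.85028)

α = 0.10; lower rank = 40 × 0.050 = 2; upper rank = 40 × 0.950 = 38.
The 2nd smallest replicate is 1.29637; the 38th is 2.85028.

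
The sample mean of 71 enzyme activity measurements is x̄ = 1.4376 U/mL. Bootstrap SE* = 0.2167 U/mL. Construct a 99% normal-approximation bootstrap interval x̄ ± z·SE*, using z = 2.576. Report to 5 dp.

Margin = 2.576 × 0.2167 = 0.558219
Interval: 1.4376 ± 0.558219

(0.87938, 1.99582)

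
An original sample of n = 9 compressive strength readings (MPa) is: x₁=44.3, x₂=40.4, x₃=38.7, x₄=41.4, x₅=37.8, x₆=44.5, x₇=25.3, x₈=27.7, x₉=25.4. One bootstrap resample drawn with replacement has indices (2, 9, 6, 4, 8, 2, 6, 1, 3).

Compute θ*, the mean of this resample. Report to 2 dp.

Resample values: 40.4, 25.4, 44.5, 41.4, 27.7, 40.4, 44.5, 44.3, 38.7.
Mean = (40.4 + 25.4 + 44.5 + 41.4 + 27.7 + 40.4 + 44.5 + 44.3 + 38.7) / 9 = 347.30 / 9 = 38.59

θ* = 38.59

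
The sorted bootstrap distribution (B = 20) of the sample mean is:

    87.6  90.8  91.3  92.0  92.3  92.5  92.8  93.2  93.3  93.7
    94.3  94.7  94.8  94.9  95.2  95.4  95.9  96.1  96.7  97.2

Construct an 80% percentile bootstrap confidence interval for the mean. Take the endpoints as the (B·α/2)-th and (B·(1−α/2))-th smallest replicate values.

(90.8, 96.1)

α = 0.20; lower rank = 20 × 0.100 = 2; upper rank = 20 × 0.900 = 18.
The 2nd smallest replicate is 90.8; the 18th is 96.1.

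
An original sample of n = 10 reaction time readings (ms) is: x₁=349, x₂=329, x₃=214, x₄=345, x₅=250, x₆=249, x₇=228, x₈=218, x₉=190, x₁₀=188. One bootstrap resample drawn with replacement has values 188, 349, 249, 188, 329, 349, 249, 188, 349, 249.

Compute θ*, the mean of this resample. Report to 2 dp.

θ* = 268.70

Mean = (188 + 349 + 249 + 188 + 329 + 349 + 249 + 188 + 349 + 249) / 10 = 2687.0 / 10 = 268.70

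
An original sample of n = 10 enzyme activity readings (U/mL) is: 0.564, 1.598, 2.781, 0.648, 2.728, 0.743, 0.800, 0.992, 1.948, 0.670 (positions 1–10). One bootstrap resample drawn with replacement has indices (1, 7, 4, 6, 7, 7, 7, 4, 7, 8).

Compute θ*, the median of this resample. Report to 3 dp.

Resample values: 0.564, 0.800, 0.648, 0.743, 0.800, 0.800, 0.800, 0.648, 0.800, 0.992.
Sorted: 0.564, 0.648, 0.648, 0.743, 0.800, 0.800, 0.800, 0.800, 0.800, 0.992
Median = average of the two middle values = 0.800

θ* = 0.800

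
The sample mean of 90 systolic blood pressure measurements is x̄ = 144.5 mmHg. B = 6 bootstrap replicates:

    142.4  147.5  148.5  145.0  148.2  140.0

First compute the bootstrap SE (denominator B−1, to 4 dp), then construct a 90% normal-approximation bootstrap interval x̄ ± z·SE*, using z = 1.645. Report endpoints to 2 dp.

(138.80, 150.20)

Mean of replicates = 145.2667; sum of squared deviations = 60.0733; SE* = √(60.0733/5) = 3.4662
Margin = 1.645 × 3.4662 = 5.702
Interval: 144.5 ± 5.702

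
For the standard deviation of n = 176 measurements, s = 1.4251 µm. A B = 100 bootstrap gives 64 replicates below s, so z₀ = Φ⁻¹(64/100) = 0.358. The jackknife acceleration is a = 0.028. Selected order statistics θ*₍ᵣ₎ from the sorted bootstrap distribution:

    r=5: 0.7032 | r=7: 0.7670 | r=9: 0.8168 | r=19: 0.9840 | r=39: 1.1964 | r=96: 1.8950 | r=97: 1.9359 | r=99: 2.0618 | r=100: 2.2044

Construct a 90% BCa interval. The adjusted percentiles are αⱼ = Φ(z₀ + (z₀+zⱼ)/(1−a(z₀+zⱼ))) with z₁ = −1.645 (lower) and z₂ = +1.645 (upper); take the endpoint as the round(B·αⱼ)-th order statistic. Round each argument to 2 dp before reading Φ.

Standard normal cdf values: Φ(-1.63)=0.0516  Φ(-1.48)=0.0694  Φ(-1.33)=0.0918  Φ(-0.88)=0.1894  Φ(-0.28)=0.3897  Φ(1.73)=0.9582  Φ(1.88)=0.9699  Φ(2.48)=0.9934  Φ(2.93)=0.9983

Lower: z₀ + z₁ = 0.358 + (-1.645) = -1.287; 1 − a(z₀+z₁) = 1 − (0.028)(-1.287) = 1.0360; argument = 0.358 + (-1.287)/1.0360 = -0.8842 → -0.88.
α₁ = Φ(-0.88) = 0.1894; rank = round(100 × 0.1894) = 19; θ*₍19₎ = 0.9840.
Upper: z₀ + z₂ = 2.003; 1 − a(z₀+z₂) = 0.9439; argument = 2.4800 → 2.48; α₂ = 0.9934; rank = 99; θ*₍99₎ = 2.0618.

(0.9840, 2.0618)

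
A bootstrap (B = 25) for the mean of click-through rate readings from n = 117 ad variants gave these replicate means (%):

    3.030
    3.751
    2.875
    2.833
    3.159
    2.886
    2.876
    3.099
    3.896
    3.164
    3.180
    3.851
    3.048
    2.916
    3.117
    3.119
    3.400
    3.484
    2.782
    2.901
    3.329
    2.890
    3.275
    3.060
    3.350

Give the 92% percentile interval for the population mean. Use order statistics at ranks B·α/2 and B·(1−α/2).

(2.782, 3.851)

Sorted replicates: 2.782, 2.833, 2.875, 2.876, 2.886, 2.890, 2.901, 2.916, 3.030, 3.048, 3.060, 3.099, 3.117, 3.119, 3.159, 3.164, 3.180, 3.275, 3.329, 3.350, 3.400, 3.484, 3.751, 3.851, 3.896
α = 0.08; lower rank = 25 × 0.040 = 1; upper rank = 25 × 0.960 = 24.
The 1st smallest replicate is 2.782; the 24th is 3.851.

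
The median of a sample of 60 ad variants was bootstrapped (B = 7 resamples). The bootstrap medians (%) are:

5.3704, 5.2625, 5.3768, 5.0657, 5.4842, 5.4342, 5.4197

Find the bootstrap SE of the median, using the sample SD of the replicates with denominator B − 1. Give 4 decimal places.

SE* = 0.1411

Bootstrap SE is the standard deviation of the 7 replicate medians.
Mean of replicates: (5.3704 + 5.2625 + 5.3768 + 5.0657 + 5.4842 + 5.4342 + 5.4197) / 7 = 37.41350 / 7 = 5.34479
Sum of squared deviations: (+0.02561)² + (−0.08229)² + (+0.03201)² + (−0.27909)² + (+0.13941)² + (+0.08941)² + (+0.07491)² = 0.11938
Variance = 0.11938 / 6 = 0.01990
SE* = √0.01990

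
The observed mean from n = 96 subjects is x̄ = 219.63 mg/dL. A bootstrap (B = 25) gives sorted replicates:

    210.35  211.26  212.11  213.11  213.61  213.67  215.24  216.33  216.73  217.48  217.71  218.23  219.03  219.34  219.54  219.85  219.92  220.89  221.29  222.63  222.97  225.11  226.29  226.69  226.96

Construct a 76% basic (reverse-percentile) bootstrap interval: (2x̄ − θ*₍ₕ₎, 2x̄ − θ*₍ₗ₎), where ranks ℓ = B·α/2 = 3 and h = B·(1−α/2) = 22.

(214.15, 227.15)

Percentile endpoints at ranks 3 and 22: θ*₍3₎ = 212.11, θ*₍22₎ = 225.11.
Basic interval reflects these around x̄:
  lower = 2 × 219.63 − 225.11 = 214.15
  upper = 2 × 219.63 − 212.11 = 227.15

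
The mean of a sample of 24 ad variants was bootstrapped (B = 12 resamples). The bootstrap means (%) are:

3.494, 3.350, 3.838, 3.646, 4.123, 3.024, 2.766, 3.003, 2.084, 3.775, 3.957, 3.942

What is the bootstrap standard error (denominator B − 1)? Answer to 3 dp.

SE* = 0.600

Bootstrap SE is the standard deviation of the 12 replicate means.
Mean of replicates: (3.494 + 3.350 + 3.838 + 3.646 + 4.123 + 3.024 + 2.766 + 3.003 + 2.084 + 3.775 + 3.957 + 3.942) / 12 = 41.0020 / 12 = 3.4168
Sum of squared deviations: (+0.0772)² + (−0.0668)² + (+0.4212)² + (+0.2292)² + (+0.7062)² + (−0.3928)² + (−0.6508)² + (−0.4138)² + (−1.3328)² + (+0.3582)² + (+0.5402)² + (+0.5252)² = 3.9605
Variance = 3.9605 / 11 = 0.3600
SE* = √0.3600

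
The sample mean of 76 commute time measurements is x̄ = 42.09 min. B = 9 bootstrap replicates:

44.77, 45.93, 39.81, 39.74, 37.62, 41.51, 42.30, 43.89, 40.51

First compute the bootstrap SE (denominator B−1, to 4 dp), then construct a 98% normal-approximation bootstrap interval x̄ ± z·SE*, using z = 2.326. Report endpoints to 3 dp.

(35.831, 48.349)

Mean of replicates = 41.7867; sum of squared deviations = 57.9186; SE* = √(57.9186/8) = 2.6907
Margin = 2.326 × 2.6907 = 6.2586
Interval: 42.09 ± 6.2586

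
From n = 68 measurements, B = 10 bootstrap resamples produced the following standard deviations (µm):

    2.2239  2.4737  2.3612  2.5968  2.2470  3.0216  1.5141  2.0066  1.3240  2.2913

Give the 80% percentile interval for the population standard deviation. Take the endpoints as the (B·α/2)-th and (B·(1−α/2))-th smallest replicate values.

(1.3240, 2.5968)

Sorted replicates: 1.3240, 1.5141, 2.0066, 2.2239, 2.2470, 2.2913, 2.3612, 2.4737, 2.5968, 3.0216
α = 0.20; lower rank = 10 × 0.100 = 1; upper rank = 10 × 0.900 = 9.
The 1st smallest replicate is 1.3240; the 9th is 2.5968.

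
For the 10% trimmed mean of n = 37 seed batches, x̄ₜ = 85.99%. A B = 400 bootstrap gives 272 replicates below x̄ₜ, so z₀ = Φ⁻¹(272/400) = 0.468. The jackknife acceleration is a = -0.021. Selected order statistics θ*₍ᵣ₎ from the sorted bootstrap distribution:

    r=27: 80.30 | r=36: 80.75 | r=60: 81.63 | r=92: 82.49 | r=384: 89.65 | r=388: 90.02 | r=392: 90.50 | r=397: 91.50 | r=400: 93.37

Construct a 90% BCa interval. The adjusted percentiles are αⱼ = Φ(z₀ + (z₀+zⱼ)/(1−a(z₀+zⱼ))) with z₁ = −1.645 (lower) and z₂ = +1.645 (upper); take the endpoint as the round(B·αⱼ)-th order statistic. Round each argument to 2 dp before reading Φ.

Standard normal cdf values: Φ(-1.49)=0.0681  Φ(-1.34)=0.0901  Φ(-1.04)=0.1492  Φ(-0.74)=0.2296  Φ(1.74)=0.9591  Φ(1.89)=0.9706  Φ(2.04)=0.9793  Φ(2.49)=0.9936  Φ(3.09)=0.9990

(82.49, 91.50)

Lower: z₀ + z₁ = 0.468 + (-1.645) = -1.177; 1 − a(z₀+z₁) = 1 − (-0.021)(-1.177) = 0.9753; argument = 0.468 + (-1.177)/0.9753 = -0.7388 → -0.74.
α₁ = Φ(-0.74) = 0.2296; rank = round(400 × 0.2296) = 92; θ*₍92₎ = 82.49.
Upper: z₀ + z₂ = 2.113; 1 − a(z₀+z₂) = 1.0444; argument = 2.4912 → 2.49; α₂ = 0.9936; rank = 397; θ*₍397₎ = 91.50.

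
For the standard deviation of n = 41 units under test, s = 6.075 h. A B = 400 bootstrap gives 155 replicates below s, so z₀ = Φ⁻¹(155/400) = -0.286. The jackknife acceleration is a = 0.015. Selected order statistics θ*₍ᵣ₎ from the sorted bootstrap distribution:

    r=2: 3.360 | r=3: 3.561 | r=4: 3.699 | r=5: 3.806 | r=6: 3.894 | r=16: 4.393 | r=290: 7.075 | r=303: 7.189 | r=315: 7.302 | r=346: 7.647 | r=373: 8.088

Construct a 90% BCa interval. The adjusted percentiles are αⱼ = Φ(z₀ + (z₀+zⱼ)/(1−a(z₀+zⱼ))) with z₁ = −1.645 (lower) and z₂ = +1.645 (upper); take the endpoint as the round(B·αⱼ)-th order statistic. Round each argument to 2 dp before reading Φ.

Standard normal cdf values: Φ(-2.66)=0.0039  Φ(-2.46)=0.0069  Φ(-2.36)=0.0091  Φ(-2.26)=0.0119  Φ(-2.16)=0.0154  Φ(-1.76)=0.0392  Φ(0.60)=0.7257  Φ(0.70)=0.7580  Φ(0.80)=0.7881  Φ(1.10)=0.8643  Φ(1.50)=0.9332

Lower: z₀ + z₁ = -0.286 + (-1.645) = -1.931; 1 − a(z₀+z₁) = 1 − (0.015)(-1.931) = 1.0290; argument = -0.286 + (-1.931)/1.0290 = -2.1626 → -2.16.
α₁ = Φ(-2.16) = 0.0154; rank = round(400 × 0.0154) = 6; θ*₍6₎ = 3.894.
Upper: z₀ + z₂ = 1.359; 1 − a(z₀+z₂) = 0.9796; argument = 1.1013 → 1.10; α₂ = 0.8643; rank = 346; θ*₍346₎ = 7.647.

(3.894, 7.647)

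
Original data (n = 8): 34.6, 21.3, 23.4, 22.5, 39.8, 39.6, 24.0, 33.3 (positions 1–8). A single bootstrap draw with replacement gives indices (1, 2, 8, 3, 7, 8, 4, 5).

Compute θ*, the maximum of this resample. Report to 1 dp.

θ* = 39.8

Resample values: 34.6, 21.3, 33.3, 23.4, 24.0, 33.3, 22.5, 39.8.
Maximum = 39.8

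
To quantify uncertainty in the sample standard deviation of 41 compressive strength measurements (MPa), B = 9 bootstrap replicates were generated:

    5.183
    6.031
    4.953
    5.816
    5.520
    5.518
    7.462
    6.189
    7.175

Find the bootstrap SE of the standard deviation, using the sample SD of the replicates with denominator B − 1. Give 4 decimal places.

SE* = 0.8524

Bootstrap SE is the standard deviation of the 9 replicate standard deviations.
Mean of replicates: (5.183 + 6.031 + 4.953 + 5.816 + 5.520 + 5.518 + 7.462 + 6.189 + 7.175) / 9 = 53.84700 / 9 = 5.98300
Sum of squared deviations: (−0.80000)² + (+0.04800)² + (−1.03000)² + (−0.16700)² + (−0.46300)² + (−0.46500)² + (+1.47900)² + (+0.20600)² + (+1.19200)² = 5.81243
Variance = 5.81243 / 8 = 0.72655
SE* = √0.72655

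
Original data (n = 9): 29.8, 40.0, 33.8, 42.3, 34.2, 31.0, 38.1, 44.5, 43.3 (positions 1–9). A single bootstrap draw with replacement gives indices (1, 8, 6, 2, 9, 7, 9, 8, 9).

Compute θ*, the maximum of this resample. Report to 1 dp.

θ* = 44.5

Resample values: 29.8, 44.5, 31.0, 40.0, 43.3, 38.1, 43.3, 44.5, 43.3.
Maximum = 44.5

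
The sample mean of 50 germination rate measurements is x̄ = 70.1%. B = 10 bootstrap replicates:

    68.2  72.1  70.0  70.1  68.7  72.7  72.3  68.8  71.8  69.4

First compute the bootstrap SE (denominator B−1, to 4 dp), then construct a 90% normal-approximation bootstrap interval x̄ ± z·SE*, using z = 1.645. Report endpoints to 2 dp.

(67.34, 72.86)

Mean of replicates = 70.4100; sum of squared deviations = 25.2890; SE* = √(25.2890/9) = 1.6763
Margin = 1.645 × 1.6763 = 2.758
Interval: 70.1 ± 2.758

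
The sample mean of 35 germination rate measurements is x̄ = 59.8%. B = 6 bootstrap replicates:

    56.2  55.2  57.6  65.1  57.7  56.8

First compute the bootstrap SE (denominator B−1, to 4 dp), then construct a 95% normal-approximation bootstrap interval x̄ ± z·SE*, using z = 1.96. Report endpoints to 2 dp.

Mean of replicates = 58.1000; sum of squared deviations = 63.1200; SE* = √(63.1200/5) = 3.5530
Margin = 1.96 × 3.5530 = 6.964
Interval: 59.8 ± 6.964

(52.84, 66.76)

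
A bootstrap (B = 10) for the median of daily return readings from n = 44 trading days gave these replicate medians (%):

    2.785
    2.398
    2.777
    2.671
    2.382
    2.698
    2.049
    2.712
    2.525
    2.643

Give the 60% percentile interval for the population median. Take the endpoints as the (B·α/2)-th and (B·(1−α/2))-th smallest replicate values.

(2.382, 2.712)

Sorted replicates: 2.049, 2.382, 2.398, 2.525, 2.643, 2.671, 2.698, 2.712, 2.777, 2.785
α = 0.40; lower rank = 10 × 0.200 = 2; upper rank = 10 × 0.800 = 8.
The 2nd smallest replicate is 2.382; the 8th is 2.712.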